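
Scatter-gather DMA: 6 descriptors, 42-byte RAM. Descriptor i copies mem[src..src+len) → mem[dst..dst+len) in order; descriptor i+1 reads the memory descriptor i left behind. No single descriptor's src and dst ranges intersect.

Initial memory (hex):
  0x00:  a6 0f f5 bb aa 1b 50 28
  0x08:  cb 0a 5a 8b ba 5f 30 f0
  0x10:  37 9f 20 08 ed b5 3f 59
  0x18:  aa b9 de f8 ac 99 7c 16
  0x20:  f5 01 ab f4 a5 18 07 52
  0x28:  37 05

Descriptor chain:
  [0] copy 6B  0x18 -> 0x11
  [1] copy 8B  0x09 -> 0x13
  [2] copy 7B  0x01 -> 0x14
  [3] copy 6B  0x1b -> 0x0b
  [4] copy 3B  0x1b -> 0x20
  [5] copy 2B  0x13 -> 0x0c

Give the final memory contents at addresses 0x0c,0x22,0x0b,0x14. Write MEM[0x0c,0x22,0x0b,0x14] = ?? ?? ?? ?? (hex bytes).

MEM[0x0c,0x22,0x0b,0x14] = 0a 99 f8 0f

  after D0: wrote 6B at 0x11 = aab9def8ac99
  after D1: wrote 8B at 0x13 = 0a5a8bba5f30f037
  after D2: wrote 7B at 0x14 = 0ff5bbaa1b5028
  after D3: wrote 6B at 0x0b = f8ac997c16f5
  after D4: wrote 3B at 0x20 = f8ac99
  after D5: wrote 2B at 0x0c = 0a0f
query mem[0x0c]=0x0a, mem[0x22]=0x99, mem[0x0b]=0xf8, mem[0x14]=0x0f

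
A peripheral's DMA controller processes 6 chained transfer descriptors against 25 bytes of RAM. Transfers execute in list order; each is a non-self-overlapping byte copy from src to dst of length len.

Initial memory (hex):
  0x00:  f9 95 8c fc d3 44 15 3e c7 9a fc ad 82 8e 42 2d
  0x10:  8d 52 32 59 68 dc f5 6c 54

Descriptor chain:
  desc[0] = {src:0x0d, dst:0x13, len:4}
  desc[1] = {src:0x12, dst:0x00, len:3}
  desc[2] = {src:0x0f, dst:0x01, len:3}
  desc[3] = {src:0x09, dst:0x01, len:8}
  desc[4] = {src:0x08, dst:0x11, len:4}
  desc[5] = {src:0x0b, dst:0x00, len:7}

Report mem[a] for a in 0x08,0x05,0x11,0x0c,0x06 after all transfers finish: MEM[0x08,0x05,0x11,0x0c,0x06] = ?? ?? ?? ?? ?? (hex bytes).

[0] 0x0d->0x13 len=4 : 8e 42 2d 8d
[1] 0x12->0x00 len=3 : 32 8e 42
[2] 0x0f->0x01 len=3 : 2d 8d 52
[3] 0x09->0x01 len=8 : 9a fc ad 82 8e 42 2d 8d
[4] 0x08->0x11 len=4 : 8d 9a fc ad
[5] 0x0b->0x00 len=7 : ad 82 8e 42 2d 8d 8d
query mem[0x08]=0x8d, mem[0x05]=0x8d, mem[0x11]=0x8d, mem[0x0c]=0x82, mem[0x06]=0x8d

MEM[0x08,0x05,0x11,0x0c,0x06] = 8d 8d 8d 82 8d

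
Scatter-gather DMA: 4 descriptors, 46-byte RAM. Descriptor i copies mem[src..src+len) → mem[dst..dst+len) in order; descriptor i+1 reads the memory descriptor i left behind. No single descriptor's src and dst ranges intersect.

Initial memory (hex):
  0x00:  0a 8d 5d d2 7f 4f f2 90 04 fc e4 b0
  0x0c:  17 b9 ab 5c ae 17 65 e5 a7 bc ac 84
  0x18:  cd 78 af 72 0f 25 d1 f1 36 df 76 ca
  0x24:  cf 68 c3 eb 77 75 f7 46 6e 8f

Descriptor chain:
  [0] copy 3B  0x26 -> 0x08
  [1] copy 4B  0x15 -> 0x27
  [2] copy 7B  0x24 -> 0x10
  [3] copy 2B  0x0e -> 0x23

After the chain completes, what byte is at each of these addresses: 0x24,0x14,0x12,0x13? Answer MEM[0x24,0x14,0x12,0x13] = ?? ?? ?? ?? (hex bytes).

MEM[0x24,0x14,0x12,0x13] = 5c ac c3 bc

D0: mem[0x08..0x0a] <- [c3 eb 77]
D1: mem[0x27..0x2a] <- [bc ac 84 cd]
D2: mem[0x10..0x16] <- [cf 68 c3 bc ac 84 cd]
D3: mem[0x23..0x24] <- [ab 5c]
query mem[0x24]=0x5c, mem[0x14]=0xac, mem[0x12]=0xc3, mem[0x13]=0xbc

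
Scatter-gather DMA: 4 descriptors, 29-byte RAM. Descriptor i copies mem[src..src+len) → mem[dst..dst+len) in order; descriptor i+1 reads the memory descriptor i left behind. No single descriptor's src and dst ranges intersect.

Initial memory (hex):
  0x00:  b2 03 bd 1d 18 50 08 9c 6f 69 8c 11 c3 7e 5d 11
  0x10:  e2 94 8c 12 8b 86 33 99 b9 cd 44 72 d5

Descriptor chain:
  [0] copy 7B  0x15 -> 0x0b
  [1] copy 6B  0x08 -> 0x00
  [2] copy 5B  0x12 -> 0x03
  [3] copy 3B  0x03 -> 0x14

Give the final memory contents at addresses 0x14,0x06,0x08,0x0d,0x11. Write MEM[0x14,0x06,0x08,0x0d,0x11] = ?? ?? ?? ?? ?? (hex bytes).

#0 dst[0x0b+7] := {0x86,0x33,0x99,0xb9,0xcd,0x44,0x72}
#1 dst[0x00+6] := {0x6f,0x69,0x8c,0x86,0x33,0x99}
#2 dst[0x03+5] := {0x8c,0x12,0x8b,0x86,0x33}
#3 dst[0x14+3] := {0x8c,0x12,0x8b}
query mem[0x14]=0x8c, mem[0x06]=0x86, mem[0x08]=0x6f, mem[0x0d]=0x99, mem[0x11]=0x72

MEM[0x14,0x06,0x08,0x0d,0x11] = 8c 86 6f 99 72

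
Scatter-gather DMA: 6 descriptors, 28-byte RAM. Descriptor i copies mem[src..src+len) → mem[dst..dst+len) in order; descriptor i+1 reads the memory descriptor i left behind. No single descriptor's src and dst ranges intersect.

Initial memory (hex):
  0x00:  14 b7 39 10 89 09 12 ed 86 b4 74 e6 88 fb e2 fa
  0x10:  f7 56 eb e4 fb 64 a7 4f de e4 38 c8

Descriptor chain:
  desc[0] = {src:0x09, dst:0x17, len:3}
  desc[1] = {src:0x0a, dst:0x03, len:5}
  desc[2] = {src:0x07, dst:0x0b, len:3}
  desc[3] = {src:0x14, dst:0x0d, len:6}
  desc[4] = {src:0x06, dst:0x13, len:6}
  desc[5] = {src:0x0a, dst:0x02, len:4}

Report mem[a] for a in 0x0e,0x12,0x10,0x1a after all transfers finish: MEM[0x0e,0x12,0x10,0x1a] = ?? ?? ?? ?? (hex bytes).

MEM[0x0e,0x12,0x10,0x1a] = 64 e6 b4 38

  after D0: wrote 3B at 0x17 = b474e6
  after D1: wrote 5B at 0x03 = 74e688fbe2
  after D2: wrote 3B at 0x0b = e286b4
  after D3: wrote 6B at 0x0d = fb64a7b474e6
  after D4: wrote 6B at 0x13 = fbe286b474e2
  after D5: wrote 4B at 0x02 = 74e286fb
query mem[0x0e]=0x64, mem[0x12]=0xe6, mem[0x10]=0xb4, mem[0x1a]=0x38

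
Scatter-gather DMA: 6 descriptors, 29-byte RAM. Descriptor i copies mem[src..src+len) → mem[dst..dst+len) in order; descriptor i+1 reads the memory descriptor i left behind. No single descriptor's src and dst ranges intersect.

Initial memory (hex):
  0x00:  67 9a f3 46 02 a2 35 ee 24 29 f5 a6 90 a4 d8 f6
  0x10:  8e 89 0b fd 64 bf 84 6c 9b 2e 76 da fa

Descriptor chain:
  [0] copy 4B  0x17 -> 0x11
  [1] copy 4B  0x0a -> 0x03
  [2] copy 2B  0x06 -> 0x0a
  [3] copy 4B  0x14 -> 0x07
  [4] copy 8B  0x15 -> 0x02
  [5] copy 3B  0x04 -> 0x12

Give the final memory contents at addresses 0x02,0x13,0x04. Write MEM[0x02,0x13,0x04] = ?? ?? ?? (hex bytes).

MEM[0x02,0x13,0x04] = bf 9b 6c

  after D0: wrote 4B at 0x11 = 6c9b2e76
  after D1: wrote 4B at 0x03 = f5a690a4
  after D2: wrote 2B at 0x0a = a4ee
  after D3: wrote 4B at 0x07 = 76bf846c
  after D4: wrote 8B at 0x02 = bf846c9b2e76dafa
  after D5: wrote 3B at 0x12 = 6c9b2e
query mem[0x02]=0xbf, mem[0x13]=0x9b, mem[0x04]=0x6c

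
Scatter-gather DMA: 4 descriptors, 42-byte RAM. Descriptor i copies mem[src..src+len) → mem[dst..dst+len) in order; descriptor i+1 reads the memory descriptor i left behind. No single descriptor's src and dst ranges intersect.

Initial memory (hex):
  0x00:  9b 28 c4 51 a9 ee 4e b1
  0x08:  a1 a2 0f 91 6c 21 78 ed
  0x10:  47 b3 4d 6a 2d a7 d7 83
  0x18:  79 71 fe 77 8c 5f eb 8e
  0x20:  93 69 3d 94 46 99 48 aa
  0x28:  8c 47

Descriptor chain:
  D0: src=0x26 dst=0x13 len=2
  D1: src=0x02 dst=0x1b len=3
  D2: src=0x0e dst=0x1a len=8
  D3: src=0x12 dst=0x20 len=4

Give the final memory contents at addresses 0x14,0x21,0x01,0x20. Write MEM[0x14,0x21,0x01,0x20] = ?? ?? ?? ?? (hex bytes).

MEM[0x14,0x21,0x01,0x20] = aa 48 28 4d

D0: mem[0x13..0x14] <- [48 aa]
D1: mem[0x1b..0x1d] <- [c4 51 a9]
D2: mem[0x1a..0x21] <- [78 ed 47 b3 4d 48 aa a7]
D3: mem[0x20..0x23] <- [4d 48 aa a7]
query mem[0x14]=0xaa, mem[0x21]=0x48, mem[0x01]=0x28, mem[0x20]=0x4d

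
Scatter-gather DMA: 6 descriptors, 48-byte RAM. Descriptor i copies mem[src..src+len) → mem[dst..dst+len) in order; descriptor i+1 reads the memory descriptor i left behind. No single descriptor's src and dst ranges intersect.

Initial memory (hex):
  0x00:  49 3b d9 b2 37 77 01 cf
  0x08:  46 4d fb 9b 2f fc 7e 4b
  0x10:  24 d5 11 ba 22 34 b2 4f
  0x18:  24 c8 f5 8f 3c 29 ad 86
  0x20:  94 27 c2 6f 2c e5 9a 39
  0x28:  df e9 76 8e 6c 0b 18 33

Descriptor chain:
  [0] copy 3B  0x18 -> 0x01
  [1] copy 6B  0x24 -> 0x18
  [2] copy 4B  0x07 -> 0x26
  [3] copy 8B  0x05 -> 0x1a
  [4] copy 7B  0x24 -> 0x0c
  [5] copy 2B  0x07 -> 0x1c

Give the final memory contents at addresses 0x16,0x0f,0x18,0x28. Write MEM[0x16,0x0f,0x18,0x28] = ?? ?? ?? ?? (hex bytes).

[0] 0x18->0x01 len=3 : 24 c8 f5
[1] 0x24->0x18 len=6 : 2c e5 9a 39 df e9
[2] 0x07->0x26 len=4 : cf 46 4d fb
[3] 0x05->0x1a len=8 : 77 01 cf 46 4d fb 9b 2f
[4] 0x24->0x0c len=7 : 2c e5 cf 46 4d fb 76
[5] 0x07->0x1c len=2 : cf 46
query mem[0x16]=0xb2, mem[0x0f]=0x46, mem[0x18]=0x2c, mem[0x28]=0x4d

MEM[0x16,0x0f,0x18,0x28] = b2 46 2c 4d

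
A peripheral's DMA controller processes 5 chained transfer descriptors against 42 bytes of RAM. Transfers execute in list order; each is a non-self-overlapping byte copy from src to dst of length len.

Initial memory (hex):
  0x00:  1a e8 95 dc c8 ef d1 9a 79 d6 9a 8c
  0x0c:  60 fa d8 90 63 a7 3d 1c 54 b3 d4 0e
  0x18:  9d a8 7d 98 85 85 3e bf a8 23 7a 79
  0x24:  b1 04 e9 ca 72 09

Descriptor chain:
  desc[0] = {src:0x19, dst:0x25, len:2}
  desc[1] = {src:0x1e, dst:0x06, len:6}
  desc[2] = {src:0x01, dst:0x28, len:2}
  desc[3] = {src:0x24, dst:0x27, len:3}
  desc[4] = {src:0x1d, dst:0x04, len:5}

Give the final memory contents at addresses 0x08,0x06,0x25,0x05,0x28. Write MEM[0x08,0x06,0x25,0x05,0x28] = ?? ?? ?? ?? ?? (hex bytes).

[0] 0x19->0x25 len=2 : a8 7d
[1] 0x1e->0x06 len=6 : 3e bf a8 23 7a 79
[2] 0x01->0x28 len=2 : e8 95
[3] 0x24->0x27 len=3 : b1 a8 7d
[4] 0x1d->0x04 len=5 : 85 3e bf a8 23
query mem[0x08]=0x23, mem[0x06]=0xbf, mem[0x25]=0xa8, mem[0x05]=0x3e, mem[0x28]=0xa8

MEM[0x08,0x06,0x25,0x05,0x28] = 23 bf a8 3e a8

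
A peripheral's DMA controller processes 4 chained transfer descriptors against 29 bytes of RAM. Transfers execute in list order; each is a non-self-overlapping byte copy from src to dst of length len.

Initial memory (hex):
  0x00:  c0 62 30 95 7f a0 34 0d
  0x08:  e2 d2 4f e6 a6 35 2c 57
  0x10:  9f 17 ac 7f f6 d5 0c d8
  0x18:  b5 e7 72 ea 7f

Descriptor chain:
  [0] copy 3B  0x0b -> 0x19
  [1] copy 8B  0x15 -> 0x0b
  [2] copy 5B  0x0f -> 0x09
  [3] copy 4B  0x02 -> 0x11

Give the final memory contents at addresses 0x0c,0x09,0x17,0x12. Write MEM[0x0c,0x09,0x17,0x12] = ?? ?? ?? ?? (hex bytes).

MEM[0x0c,0x09,0x17,0x12] = 7f e6 d8 95

  after D0: wrote 3B at 0x19 = e6a635
  after D1: wrote 8B at 0x0b = d50cd8b5e6a6357f
  after D2: wrote 5B at 0x09 = e6a6357f7f
  after D3: wrote 4B at 0x11 = 30957fa0
query mem[0x0c]=0x7f, mem[0x09]=0xe6, mem[0x17]=0xd8, mem[0x12]=0x95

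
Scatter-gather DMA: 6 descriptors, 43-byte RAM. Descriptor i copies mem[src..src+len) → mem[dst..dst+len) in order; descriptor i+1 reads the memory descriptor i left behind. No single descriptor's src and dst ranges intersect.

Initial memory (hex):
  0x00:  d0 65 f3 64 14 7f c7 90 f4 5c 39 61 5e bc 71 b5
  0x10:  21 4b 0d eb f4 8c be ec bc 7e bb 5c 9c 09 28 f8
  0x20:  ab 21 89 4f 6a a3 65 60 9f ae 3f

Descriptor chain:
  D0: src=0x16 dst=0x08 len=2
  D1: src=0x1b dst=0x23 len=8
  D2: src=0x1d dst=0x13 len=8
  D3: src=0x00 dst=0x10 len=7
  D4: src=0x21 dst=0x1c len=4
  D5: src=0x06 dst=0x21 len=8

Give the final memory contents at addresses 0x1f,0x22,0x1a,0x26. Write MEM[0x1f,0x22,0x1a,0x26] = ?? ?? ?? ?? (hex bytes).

[0] 0x16->0x08 len=2 : be ec
[1] 0x1b->0x23 len=8 : 5c 9c 09 28 f8 ab 21 89
[2] 0x1d->0x13 len=8 : 09 28 f8 ab 21 89 5c 9c
[3] 0x00->0x10 len=7 : d0 65 f3 64 14 7f c7
[4] 0x21->0x1c len=4 : 21 89 5c 9c
[5] 0x06->0x21 len=8 : c7 90 be ec 39 61 5e bc
query mem[0x1f]=0x9c, mem[0x22]=0x90, mem[0x1a]=0x9c, mem[0x26]=0x61

MEM[0x1f,0x22,0x1a,0x26] = 9c 90 9c 61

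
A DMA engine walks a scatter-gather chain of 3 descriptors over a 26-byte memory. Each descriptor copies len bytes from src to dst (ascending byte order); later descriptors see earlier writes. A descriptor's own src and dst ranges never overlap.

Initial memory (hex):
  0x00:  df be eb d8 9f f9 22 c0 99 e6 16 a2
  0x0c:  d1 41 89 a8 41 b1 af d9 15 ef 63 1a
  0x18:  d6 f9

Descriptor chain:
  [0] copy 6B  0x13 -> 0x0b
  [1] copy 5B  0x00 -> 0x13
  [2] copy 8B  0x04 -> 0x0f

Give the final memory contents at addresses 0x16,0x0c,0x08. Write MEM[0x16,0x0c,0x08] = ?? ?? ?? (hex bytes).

#0 dst[0x0b+6] := {0xd9,0x15,0xef,0x63,0x1a,0xd6}
#1 dst[0x13+5] := {0xdf,0xbe,0xeb,0xd8,0x9f}
#2 dst[0x0f+8] := {0x9f,0xf9,0x22,0xc0,0x99,0xe6,0x16,0xd9}
query mem[0x16]=0xd9, mem[0x0c]=0x15, mem[0x08]=0x99

MEM[0x16,0x0c,0x08] = d9 15 99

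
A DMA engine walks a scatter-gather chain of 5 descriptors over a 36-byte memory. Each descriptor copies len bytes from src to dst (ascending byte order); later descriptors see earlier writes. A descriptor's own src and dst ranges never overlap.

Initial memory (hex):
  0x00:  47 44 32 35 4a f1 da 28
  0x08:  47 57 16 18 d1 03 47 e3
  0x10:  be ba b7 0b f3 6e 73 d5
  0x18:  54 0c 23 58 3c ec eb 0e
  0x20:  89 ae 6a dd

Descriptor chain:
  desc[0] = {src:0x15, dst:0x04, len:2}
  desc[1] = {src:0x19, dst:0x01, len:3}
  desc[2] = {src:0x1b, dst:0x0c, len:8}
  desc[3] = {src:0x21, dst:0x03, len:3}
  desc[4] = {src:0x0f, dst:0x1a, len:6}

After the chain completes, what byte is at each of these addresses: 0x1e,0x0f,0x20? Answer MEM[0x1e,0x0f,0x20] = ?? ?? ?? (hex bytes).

#0 dst[0x04+2] := {0x6e,0x73}
#1 dst[0x01+3] := {0x0c,0x23,0x58}
#2 dst[0x0c+8] := {0x58,0x3c,0xec,0xeb,0x0e,0x89,0xae,0x6a}
#3 dst[0x03+3] := {0xae,0x6a,0xdd}
#4 dst[0x1a+6] := {0xeb,0x0e,0x89,0xae,0x6a,0xf3}
query mem[0x1e]=0x6a, mem[0x0f]=0xeb, mem[0x20]=0x89

MEM[0x1e,0x0f,0x20] = 6a eb 89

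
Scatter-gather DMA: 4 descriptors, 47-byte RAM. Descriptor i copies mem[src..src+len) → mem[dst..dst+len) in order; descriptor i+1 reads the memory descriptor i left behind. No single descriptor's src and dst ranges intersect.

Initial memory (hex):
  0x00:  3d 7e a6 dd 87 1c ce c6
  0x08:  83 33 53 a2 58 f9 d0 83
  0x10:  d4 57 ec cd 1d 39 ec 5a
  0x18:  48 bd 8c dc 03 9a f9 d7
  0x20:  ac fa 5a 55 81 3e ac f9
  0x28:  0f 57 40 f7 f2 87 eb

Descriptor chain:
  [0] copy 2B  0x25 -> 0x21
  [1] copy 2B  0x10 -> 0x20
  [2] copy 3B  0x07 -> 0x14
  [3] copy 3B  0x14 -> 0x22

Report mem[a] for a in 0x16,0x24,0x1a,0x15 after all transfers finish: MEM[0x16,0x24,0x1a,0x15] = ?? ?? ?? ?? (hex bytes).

MEM[0x16,0x24,0x1a,0x15] = 33 33 8c 83

D0: mem[0x21..0x22] <- [3e ac]
D1: mem[0x20..0x21] <- [d4 57]
D2: mem[0x14..0x16] <- [c6 83 33]
D3: mem[0x22..0x24] <- [c6 83 33]
query mem[0x16]=0x33, mem[0x24]=0x33, mem[0x1a]=0x8c, mem[0x15]=0x83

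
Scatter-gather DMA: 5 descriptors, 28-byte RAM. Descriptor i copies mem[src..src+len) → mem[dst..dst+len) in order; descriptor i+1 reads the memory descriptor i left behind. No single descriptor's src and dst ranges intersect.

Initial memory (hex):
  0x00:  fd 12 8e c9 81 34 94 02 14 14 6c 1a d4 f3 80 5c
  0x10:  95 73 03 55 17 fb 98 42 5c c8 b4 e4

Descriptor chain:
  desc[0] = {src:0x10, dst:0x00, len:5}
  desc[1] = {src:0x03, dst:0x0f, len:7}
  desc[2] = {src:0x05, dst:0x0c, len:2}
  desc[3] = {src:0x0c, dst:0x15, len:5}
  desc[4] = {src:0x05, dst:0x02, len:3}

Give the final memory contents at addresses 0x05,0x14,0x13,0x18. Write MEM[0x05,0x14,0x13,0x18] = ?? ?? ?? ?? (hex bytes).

#0 dst[0x00+5] := {0x95,0x73,0x03,0x55,0x17}
#1 dst[0x0f+7] := {0x55,0x17,0x34,0x94,0x02,0x14,0x14}
#2 dst[0x0c+2] := {0x34,0x94}
#3 dst[0x15+5] := {0x34,0x94,0x80,0x55,0x17}
#4 dst[0x02+3] := {0x34,0x94,0x02}
query mem[0x05]=0x34, mem[0x14]=0x14, mem[0x13]=0x02, mem[0x18]=0x55

MEM[0x05,0x14,0x13,0x18] = 34 14 02 55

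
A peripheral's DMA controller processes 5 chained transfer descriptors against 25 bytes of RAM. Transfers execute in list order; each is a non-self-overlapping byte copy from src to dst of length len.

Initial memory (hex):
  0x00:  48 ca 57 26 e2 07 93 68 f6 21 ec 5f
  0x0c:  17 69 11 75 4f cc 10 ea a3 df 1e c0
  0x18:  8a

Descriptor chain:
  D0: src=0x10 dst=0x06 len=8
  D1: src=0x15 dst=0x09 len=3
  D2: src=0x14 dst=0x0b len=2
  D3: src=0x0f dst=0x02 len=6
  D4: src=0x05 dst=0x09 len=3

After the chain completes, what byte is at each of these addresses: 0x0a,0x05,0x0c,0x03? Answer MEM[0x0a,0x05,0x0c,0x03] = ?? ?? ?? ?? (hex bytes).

[0] 0x10->0x06 len=8 : 4f cc 10 ea a3 df 1e c0
[1] 0x15->0x09 len=3 : df 1e c0
[2] 0x14->0x0b len=2 : a3 df
[3] 0x0f->0x02 len=6 : 75 4f cc 10 ea a3
[4] 0x05->0x09 len=3 : 10 ea a3
query mem[0x0a]=0xea, mem[0x05]=0x10, mem[0x0c]=0xdf, mem[0x03]=0x4f

MEM[0x0a,0x05,0x0c,0x03] = ea 10 df 4f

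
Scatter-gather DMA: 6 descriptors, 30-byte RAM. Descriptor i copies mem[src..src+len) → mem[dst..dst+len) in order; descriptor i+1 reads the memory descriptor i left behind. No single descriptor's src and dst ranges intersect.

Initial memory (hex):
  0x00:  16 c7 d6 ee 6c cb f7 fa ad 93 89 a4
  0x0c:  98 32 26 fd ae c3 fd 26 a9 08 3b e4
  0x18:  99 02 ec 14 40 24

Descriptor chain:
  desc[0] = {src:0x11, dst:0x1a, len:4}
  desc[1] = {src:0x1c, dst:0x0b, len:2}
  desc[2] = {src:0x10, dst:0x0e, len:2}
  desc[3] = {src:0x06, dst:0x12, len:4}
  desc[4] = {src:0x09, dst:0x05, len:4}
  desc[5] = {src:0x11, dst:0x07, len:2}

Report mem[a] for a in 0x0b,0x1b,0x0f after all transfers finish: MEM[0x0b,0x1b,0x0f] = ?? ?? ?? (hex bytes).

MEM[0x0b,0x1b,0x0f] = 26 fd c3

  after D0: wrote 4B at 0x1a = c3fd26a9
  after D1: wrote 2B at 0x0b = 26a9
  after D2: wrote 2B at 0x0e = aec3
  after D3: wrote 4B at 0x12 = f7faad93
  after D4: wrote 4B at 0x05 = 938926a9
  after D5: wrote 2B at 0x07 = c3f7
query mem[0x0b]=0x26, mem[0x1b]=0xfd, mem[0x0f]=0xc3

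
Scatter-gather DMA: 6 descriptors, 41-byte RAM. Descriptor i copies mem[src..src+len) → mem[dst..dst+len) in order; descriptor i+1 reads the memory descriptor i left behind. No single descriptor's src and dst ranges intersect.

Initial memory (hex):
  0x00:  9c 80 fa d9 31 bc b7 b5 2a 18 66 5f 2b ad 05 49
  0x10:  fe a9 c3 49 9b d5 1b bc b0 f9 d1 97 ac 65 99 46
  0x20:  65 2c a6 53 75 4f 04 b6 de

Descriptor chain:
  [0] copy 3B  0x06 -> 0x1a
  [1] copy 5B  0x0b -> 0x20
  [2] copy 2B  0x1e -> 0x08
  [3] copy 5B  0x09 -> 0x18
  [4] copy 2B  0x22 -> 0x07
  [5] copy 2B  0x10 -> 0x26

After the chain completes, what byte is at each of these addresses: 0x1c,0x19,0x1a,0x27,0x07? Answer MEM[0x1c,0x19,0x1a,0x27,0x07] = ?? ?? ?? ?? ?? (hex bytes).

#0 dst[0x1a+3] := {0xb7,0xb5,0x2a}
#1 dst[0x20+5] := {0x5f,0x2b,0xad,0x05,0x49}
#2 dst[0x08+2] := {0x99,0x46}
#3 dst[0x18+5] := {0x46,0x66,0x5f,0x2b,0xad}
#4 dst[0x07+2] := {0xad,0x05}
#5 dst[0x26+2] := {0xfe,0xa9}
query mem[0x1c]=0xad, mem[0x19]=0x66, mem[0x1a]=0x5f, mem[0x27]=0xa9, mem[0x07]=0xad

MEM[0x1c,0x19,0x1a,0x27,0x07] = ad 66 5f a9 ad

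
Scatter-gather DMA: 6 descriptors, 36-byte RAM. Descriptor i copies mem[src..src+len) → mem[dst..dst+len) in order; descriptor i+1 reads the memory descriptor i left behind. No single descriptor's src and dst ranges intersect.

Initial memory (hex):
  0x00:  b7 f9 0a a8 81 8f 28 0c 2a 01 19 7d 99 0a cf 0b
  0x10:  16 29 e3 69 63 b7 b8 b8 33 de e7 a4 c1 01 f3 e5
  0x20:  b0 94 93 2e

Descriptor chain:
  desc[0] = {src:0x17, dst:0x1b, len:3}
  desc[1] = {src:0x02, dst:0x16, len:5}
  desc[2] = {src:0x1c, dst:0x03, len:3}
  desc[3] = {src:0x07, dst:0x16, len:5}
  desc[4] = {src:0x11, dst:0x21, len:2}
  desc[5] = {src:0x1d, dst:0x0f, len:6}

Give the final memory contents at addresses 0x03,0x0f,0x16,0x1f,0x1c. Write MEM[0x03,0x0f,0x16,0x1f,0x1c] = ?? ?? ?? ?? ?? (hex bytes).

[0] 0x17->0x1b len=3 : b8 33 de
[1] 0x02->0x16 len=5 : 0a a8 81 8f 28
[2] 0x1c->0x03 len=3 : 33 de f3
[3] 0x07->0x16 len=5 : 0c 2a 01 19 7d
[4] 0x11->0x21 len=2 : 29 e3
[5] 0x1d->0x0f len=6 : de f3 e5 b0 29 e3
query mem[0x03]=0x33, mem[0x0f]=0xde, mem[0x16]=0x0c, mem[0x1f]=0xe5, mem[0x1c]=0x33

MEM[0x03,0x0f,0x16,0x1f,0x1c] = 33 de 0c e5 33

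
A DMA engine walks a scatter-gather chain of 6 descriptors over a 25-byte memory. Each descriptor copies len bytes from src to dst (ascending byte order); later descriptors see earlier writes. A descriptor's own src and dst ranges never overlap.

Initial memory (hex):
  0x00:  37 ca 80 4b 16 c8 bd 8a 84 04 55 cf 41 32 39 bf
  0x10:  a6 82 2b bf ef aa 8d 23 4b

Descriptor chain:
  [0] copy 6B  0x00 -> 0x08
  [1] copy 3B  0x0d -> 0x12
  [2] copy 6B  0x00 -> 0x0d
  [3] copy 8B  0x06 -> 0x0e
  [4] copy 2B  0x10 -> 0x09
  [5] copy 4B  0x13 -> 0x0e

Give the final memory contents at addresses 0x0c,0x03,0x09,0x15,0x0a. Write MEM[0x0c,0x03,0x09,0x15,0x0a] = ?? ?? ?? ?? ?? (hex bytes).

MEM[0x0c,0x03,0x09,0x15,0x0a] = 16 4b 37 37 ca

D0: mem[0x08..0x0d] <- [37 ca 80 4b 16 c8]
D1: mem[0x12..0x14] <- [c8 39 bf]
D2: mem[0x0d..0x12] <- [37 ca 80 4b 16 c8]
D3: mem[0x0e..0x15] <- [bd 8a 37 ca 80 4b 16 37]
D4: mem[0x09..0x0a] <- [37 ca]
D5: mem[0x0e..0x11] <- [4b 16 37 8d]
query mem[0x0c]=0x16, mem[0x03]=0x4b, mem[0x09]=0x37, mem[0x15]=0x37, mem[0x0a]=0xca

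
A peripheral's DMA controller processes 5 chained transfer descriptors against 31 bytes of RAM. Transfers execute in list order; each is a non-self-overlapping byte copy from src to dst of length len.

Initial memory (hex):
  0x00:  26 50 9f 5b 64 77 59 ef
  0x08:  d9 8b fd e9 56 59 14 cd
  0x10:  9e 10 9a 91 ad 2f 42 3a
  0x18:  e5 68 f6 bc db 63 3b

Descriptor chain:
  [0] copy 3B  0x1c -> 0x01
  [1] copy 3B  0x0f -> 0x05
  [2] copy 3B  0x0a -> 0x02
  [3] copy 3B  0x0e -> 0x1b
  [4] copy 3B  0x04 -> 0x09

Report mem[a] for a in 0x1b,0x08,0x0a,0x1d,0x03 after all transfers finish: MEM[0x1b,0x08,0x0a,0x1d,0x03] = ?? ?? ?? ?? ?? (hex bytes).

MEM[0x1b,0x08,0x0a,0x1d,0x03] = 14 d9 cd 9e e9

  after D0: wrote 3B at 0x01 = db633b
  after D1: wrote 3B at 0x05 = cd9e10
  after D2: wrote 3B at 0x02 = fde956
  after D3: wrote 3B at 0x1b = 14cd9e
  after D4: wrote 3B at 0x09 = 56cd9e
query mem[0x1b]=0x14, mem[0x08]=0xd9, mem[0x0a]=0xcd, mem[0x1d]=0x9e, mem[0x03]=0xe9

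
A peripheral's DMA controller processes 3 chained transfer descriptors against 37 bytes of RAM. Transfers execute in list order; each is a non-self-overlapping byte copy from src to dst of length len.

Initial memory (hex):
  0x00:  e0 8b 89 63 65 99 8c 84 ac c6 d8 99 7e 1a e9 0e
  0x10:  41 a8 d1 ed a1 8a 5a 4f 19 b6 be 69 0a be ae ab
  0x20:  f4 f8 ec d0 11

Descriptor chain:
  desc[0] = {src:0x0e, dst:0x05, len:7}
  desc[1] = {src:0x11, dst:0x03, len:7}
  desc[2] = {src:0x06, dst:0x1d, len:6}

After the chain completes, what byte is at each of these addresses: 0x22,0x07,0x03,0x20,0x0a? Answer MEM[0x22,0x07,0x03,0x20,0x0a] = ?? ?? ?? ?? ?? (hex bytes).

MEM[0x22,0x07,0x03,0x20,0x0a] = a1 8a a8 4f ed

  after D0: wrote 7B at 0x05 = e90e41a8d1eda1
  after D1: wrote 7B at 0x03 = a8d1eda18a5a4f
  after D2: wrote 6B at 0x1d = a18a5a4feda1
query mem[0x22]=0xa1, mem[0x07]=0x8a, mem[0x03]=0xa8, mem[0x20]=0x4f, mem[0x0a]=0xed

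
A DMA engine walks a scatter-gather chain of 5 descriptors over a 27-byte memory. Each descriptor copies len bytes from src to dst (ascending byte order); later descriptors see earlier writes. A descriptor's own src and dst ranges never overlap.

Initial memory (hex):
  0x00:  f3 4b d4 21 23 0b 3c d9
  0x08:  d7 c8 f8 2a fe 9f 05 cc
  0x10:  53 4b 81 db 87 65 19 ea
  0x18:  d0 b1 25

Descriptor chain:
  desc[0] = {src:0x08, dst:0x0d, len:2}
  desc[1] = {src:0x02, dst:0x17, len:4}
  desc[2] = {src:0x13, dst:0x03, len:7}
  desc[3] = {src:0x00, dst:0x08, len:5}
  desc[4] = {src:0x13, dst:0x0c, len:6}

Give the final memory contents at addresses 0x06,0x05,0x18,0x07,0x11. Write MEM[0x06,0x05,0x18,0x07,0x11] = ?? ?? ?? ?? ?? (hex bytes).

MEM[0x06,0x05,0x18,0x07,0x11] = 19 65 21 d4 21

#0 dst[0x0d+2] := {0xd7,0xc8}
#1 dst[0x17+4] := {0xd4,0x21,0x23,0x0b}
#2 dst[0x03+7] := {0xdb,0x87,0x65,0x19,0xd4,0x21,0x23}
#3 dst[0x08+5] := {0xf3,0x4b,0xd4,0xdb,0x87}
#4 dst[0x0c+6] := {0xdb,0x87,0x65,0x19,0xd4,0x21}
query mem[0x06]=0x19, mem[0x05]=0x65, mem[0x18]=0x21, mem[0x07]=0xd4, mem[0x11]=0x21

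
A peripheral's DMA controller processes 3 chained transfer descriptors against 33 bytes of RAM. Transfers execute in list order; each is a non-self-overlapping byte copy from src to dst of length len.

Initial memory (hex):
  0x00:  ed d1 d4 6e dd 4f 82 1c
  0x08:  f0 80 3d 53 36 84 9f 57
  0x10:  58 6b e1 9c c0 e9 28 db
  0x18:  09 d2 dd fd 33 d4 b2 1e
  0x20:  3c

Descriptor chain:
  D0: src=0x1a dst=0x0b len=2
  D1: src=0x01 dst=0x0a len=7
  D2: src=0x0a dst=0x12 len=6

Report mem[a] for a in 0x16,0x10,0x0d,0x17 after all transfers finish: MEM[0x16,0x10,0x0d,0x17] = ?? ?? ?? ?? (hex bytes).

[0] 0x1a->0x0b len=2 : dd fd
[1] 0x01->0x0a len=7 : d1 d4 6e dd 4f 82 1c
[2] 0x0a->0x12 len=6 : d1 d4 6e dd 4f 82
query mem[0x16]=0x4f, mem[0x10]=0x1c, mem[0x0d]=0xdd, mem[0x17]=0x82

MEM[0x16,0x10,0x0d,0x17] = 4f 1c dd 82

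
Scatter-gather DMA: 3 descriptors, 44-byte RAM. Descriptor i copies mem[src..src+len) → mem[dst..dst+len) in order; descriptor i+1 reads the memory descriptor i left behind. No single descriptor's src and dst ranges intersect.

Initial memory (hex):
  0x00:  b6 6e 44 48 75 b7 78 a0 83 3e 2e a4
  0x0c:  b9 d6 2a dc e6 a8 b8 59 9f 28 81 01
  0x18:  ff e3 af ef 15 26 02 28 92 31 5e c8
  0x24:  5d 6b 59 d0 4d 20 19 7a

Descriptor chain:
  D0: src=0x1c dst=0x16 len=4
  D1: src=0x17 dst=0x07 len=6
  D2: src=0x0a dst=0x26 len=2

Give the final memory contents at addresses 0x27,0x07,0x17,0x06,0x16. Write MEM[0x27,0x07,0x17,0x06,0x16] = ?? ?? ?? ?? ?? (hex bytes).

MEM[0x27,0x07,0x17,0x06,0x16] = ef 26 26 78 15

D0: mem[0x16..0x19] <- [15 26 02 28]
D1: mem[0x07..0x0c] <- [26 02 28 af ef 15]
D2: mem[0x26..0x27] <- [af ef]
query mem[0x27]=0xef, mem[0x07]=0x26, mem[0x17]=0x26, mem[0x06]=0x78, mem[0x16]=0x15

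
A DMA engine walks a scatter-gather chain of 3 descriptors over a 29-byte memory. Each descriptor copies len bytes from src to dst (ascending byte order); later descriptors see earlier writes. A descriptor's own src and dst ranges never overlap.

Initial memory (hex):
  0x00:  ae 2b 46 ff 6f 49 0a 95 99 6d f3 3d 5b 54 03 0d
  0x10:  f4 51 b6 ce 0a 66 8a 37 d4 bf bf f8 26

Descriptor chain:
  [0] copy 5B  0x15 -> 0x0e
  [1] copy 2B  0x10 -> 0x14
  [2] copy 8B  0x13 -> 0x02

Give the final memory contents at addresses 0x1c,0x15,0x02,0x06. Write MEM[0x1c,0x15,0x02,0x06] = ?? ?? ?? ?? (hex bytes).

MEM[0x1c,0x15,0x02,0x06] = 26 d4 ce 37

[0] 0x15->0x0e len=5 : 66 8a 37 d4 bf
[1] 0x10->0x14 len=2 : 37 d4
[2] 0x13->0x02 len=8 : ce 37 d4 8a 37 d4 bf bf
query mem[0x1c]=0x26, mem[0x15]=0xd4, mem[0x02]=0xce, mem[0x06]=0x37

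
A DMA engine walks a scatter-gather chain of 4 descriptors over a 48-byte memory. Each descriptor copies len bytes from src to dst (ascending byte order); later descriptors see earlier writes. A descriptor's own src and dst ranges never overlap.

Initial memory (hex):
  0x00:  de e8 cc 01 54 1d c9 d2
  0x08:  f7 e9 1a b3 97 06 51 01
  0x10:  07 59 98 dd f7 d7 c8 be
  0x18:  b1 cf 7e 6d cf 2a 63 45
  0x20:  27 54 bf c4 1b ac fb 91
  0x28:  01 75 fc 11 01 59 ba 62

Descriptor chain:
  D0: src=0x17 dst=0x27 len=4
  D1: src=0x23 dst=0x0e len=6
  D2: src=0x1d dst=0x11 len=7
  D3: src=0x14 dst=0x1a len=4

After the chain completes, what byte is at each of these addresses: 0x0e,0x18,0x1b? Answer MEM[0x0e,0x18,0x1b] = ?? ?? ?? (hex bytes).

D0: mem[0x27..0x2a] <- [be b1 cf 7e]
D1: mem[0x0e..0x13] <- [c4 1b ac fb be b1]
D2: mem[0x11..0x17] <- [2a 63 45 27 54 bf c4]
D3: mem[0x1a..0x1d] <- [27 54 bf c4]
query mem[0x0e]=0xc4, mem[0x18]=0xb1, mem[0x1b]=0x54

MEM[0x0e,0x18,0x1b] = c4 b1 54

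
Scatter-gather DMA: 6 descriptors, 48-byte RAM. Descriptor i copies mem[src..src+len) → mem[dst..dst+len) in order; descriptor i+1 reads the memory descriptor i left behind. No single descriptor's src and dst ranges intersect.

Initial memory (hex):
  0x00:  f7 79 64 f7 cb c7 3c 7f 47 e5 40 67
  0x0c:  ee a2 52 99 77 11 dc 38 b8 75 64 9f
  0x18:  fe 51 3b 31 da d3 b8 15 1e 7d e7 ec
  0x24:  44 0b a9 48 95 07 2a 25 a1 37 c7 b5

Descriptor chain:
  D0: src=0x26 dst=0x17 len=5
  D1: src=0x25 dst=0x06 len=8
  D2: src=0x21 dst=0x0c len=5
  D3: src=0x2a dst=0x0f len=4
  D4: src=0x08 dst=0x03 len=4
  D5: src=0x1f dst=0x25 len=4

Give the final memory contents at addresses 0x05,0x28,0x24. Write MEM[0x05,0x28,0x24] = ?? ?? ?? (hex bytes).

#0 dst[0x17+5] := {0xa9,0x48,0x95,0x07,0x2a}
#1 dst[0x06+8] := {0x0b,0xa9,0x48,0x95,0x07,0x2a,0x25,0xa1}
#2 dst[0x0c+5] := {0x7d,0xe7,0xec,0x44,0x0b}
#3 dst[0x0f+4] := {0x2a,0x25,0xa1,0x37}
#4 dst[0x03+4] := {0x48,0x95,0x07,0x2a}
#5 dst[0x25+4] := {0x15,0x1e,0x7d,0xe7}
query mem[0x05]=0x07, mem[0x28]=0xe7, mem[0x24]=0x44

MEM[0x05,0x28,0x24] = 07 e7 44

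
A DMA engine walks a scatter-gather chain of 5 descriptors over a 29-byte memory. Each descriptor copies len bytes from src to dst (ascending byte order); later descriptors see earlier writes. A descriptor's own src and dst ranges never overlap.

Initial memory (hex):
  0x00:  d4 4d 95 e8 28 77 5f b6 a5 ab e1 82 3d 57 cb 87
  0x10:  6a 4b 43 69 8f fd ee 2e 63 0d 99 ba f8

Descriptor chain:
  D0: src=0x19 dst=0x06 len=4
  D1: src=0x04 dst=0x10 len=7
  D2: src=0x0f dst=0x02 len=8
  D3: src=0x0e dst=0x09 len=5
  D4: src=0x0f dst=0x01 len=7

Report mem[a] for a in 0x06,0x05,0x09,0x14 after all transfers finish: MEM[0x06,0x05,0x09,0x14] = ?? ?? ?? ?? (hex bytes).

[0] 0x19->0x06 len=4 : 0d 99 ba f8
[1] 0x04->0x10 len=7 : 28 77 0d 99 ba f8 e1
[2] 0x0f->0x02 len=8 : 87 28 77 0d 99 ba f8 e1
[3] 0x0e->0x09 len=5 : cb 87 28 77 0d
[4] 0x0f->0x01 len=7 : 87 28 77 0d 99 ba f8
query mem[0x06]=0xba, mem[0x05]=0x99, mem[0x09]=0xcb, mem[0x14]=0xba

MEM[0x06,0x05,0x09,0x14] = ba 99 cb ba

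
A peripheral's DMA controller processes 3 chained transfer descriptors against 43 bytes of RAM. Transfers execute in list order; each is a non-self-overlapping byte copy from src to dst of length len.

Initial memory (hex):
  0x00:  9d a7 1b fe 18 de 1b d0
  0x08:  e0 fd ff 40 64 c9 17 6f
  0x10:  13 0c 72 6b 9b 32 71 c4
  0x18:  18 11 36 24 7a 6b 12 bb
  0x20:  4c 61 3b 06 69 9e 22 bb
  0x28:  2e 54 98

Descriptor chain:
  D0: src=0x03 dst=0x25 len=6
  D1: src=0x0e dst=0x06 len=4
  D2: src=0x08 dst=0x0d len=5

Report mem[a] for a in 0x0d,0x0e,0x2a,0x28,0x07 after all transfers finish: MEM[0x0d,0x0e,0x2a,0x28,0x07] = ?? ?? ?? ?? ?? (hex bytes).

D0: mem[0x25..0x2a] <- [fe 18 de 1b d0 e0]
D1: mem[0x06..0x09] <- [17 6f 13 0c]
D2: mem[0x0d..0x11] <- [13 0c ff 40 64]
query mem[0x0d]=0x13, mem[0x0e]=0x0c, mem[0x2a]=0xe0, mem[0x28]=0x1b, mem[0x07]=0x6f

MEM[0x0d,0x0e,0x2a,0x28,0x07] = 13 0c e0 1b 6f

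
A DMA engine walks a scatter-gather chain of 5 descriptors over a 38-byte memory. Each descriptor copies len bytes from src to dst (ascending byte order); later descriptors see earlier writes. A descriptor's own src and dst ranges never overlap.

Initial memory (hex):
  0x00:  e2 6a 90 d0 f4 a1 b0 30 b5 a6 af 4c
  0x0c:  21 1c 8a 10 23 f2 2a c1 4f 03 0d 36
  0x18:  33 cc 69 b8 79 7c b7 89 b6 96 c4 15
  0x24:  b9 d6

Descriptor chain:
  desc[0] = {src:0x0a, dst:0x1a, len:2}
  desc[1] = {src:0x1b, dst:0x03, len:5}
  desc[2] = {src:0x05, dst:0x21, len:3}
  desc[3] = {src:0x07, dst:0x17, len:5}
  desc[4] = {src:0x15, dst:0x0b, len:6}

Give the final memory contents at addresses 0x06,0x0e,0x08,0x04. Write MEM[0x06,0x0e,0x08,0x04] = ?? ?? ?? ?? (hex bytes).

MEM[0x06,0x0e,0x08,0x04] = b7 b5 b5 79

#0 dst[0x1a+2] := {0xaf,0x4c}
#1 dst[0x03+5] := {0x4c,0x79,0x7c,0xb7,0x89}
#2 dst[0x21+3] := {0x7c,0xb7,0x89}
#3 dst[0x17+5] := {0x89,0xb5,0xa6,0xaf,0x4c}
#4 dst[0x0b+6] := {0x03,0x0d,0x89,0xb5,0xa6,0xaf}
query mem[0x06]=0xb7, mem[0x0e]=0xb5, mem[0x08]=0xb5, mem[0x04]=0x79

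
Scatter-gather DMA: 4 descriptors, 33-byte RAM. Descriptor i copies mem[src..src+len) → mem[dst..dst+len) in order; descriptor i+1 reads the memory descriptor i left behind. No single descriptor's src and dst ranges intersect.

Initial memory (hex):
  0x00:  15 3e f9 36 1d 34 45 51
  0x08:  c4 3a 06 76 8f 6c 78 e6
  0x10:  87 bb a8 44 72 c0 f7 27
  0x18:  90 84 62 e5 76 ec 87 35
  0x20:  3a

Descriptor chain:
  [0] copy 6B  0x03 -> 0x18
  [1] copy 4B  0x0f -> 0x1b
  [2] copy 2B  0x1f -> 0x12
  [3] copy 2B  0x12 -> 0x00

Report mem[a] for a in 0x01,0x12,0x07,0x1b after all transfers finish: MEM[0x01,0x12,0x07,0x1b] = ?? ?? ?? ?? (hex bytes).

MEM[0x01,0x12,0x07,0x1b] = 3a 35 51 e6

D0: mem[0x18..0x1d] <- [36 1d 34 45 51 c4]
D1: mem[0x1b..0x1e] <- [e6 87 bb a8]
D2: mem[0x12..0x13] <- [35 3a]
D3: mem[0x00..0x01] <- [35 3a]
query mem[0x01]=0x3a, mem[0x12]=0x35, mem[0x07]=0x51, mem[0x1b]=0xe6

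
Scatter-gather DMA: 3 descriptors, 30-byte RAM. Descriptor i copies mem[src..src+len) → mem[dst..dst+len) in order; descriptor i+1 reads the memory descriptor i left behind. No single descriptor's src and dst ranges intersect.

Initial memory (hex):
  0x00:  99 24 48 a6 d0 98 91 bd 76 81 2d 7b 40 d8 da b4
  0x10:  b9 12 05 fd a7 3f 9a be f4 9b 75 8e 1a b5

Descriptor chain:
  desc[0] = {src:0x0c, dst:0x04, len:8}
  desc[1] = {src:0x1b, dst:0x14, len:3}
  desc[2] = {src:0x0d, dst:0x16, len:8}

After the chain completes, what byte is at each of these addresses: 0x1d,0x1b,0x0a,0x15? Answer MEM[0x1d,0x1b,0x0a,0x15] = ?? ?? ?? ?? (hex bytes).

MEM[0x1d,0x1b,0x0a,0x15] = 8e 05 05 1a

  after D0: wrote 8B at 0x04 = 40d8dab4b91205fd
  after D1: wrote 3B at 0x14 = 8e1ab5
  after D2: wrote 8B at 0x16 = d8dab4b91205fd8e
query mem[0x1d]=0x8e, mem[0x1b]=0x05, mem[0x0a]=0x05, mem[0x15]=0x1a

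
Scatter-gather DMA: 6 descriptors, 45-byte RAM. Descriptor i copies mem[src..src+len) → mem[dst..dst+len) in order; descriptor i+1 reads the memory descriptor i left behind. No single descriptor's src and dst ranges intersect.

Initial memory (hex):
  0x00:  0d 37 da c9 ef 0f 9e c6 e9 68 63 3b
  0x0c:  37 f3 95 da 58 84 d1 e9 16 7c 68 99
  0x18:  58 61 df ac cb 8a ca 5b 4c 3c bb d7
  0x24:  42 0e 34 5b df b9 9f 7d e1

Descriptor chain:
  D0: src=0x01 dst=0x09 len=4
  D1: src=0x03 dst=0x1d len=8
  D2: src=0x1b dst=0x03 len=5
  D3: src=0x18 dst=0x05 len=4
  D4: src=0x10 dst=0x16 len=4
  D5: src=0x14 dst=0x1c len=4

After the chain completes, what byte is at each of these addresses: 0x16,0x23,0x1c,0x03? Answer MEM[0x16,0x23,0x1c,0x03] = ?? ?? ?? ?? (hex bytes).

MEM[0x16,0x23,0x1c,0x03] = 58 37 16 ac

#0 dst[0x09+4] := {0x37,0xda,0xc9,0xef}
#1 dst[0x1d+8] := {0xc9,0xef,0x0f,0x9e,0xc6,0xe9,0x37,0xda}
#2 dst[0x03+5] := {0xac,0xcb,0xc9,0xef,0x0f}
#3 dst[0x05+4] := {0x58,0x61,0xdf,0xac}
#4 dst[0x16+4] := {0x58,0x84,0xd1,0xe9}
#5 dst[0x1c+4] := {0x16,0x7c,0x58,0x84}
query mem[0x16]=0x58, mem[0x23]=0x37, mem[0x1c]=0x16, mem[0x03]=0xac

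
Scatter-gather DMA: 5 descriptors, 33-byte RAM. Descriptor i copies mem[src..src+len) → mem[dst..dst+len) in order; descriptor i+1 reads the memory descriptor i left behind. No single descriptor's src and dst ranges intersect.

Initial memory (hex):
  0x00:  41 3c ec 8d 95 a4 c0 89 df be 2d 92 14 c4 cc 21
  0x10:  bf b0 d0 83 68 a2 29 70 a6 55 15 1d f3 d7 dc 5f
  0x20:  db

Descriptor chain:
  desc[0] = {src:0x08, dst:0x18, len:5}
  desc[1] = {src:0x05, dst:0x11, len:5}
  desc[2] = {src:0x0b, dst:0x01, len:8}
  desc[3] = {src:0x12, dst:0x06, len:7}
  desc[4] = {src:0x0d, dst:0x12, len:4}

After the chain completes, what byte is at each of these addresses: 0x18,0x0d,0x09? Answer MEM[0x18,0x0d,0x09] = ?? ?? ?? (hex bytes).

MEM[0x18,0x0d,0x09] = df c4 be

  after D0: wrote 5B at 0x18 = dfbe2d9214
  after D1: wrote 5B at 0x11 = a4c089dfbe
  after D2: wrote 8B at 0x01 = 9214c4cc21bfa4c0
  after D3: wrote 7B at 0x06 = c089dfbe2970df
  after D4: wrote 4B at 0x12 = c4cc21bf
query mem[0x18]=0xdf, mem[0x0d]=0xc4, mem[0x09]=0xbe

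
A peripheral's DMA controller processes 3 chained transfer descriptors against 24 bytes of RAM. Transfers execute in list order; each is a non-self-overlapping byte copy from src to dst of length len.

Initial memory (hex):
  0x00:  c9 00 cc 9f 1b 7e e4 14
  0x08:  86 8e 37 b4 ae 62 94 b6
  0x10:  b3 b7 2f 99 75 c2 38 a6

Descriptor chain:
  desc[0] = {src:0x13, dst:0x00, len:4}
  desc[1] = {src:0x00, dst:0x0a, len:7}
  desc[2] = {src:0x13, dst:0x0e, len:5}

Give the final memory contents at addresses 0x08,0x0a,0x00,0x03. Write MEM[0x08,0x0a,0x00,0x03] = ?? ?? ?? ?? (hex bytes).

D0: mem[0x00..0x03] <- [99 75 c2 38]
D1: mem[0x0a..0x10] <- [99 75 c2 38 1b 7e e4]
D2: mem[0x0e..0x12] <- [99 75 c2 38 a6]
query mem[0x08]=0x86, mem[0x0a]=0x99, mem[0x00]=0x99, mem[0x03]=0x38

MEM[0x08,0x0a,0x00,0x03] = 86 99 99 38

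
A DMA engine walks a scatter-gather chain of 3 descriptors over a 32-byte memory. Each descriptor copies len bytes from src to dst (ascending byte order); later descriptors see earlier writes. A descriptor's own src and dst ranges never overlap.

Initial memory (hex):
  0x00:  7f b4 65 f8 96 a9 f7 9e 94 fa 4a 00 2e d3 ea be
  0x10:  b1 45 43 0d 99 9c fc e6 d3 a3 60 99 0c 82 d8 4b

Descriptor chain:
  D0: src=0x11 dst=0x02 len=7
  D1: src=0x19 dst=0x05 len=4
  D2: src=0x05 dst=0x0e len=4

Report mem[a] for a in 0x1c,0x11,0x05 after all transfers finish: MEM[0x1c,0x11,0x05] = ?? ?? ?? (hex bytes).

  after D0: wrote 7B at 0x02 = 45430d999cfce6
  after D1: wrote 4B at 0x05 = a360990c
  after D2: wrote 4B at 0x0e = a360990c
query mem[0x1c]=0x0c, mem[0x11]=0x0c, mem[0x05]=0xa3

MEM[0x1c,0x11,0x05] = 0c 0c a3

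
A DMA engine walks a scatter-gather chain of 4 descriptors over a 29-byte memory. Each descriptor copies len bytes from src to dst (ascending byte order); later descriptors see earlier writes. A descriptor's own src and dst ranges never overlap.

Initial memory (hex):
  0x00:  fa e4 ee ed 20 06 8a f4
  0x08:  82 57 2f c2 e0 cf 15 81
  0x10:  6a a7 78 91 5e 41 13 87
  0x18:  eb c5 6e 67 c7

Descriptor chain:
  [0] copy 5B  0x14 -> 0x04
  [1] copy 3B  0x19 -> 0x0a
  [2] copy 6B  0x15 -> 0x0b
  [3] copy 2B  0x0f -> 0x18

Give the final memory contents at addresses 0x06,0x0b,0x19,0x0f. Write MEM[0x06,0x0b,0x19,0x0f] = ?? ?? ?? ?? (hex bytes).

MEM[0x06,0x0b,0x19,0x0f] = 13 41 6e c5

  after D0: wrote 5B at 0x04 = 5e411387eb
  after D1: wrote 3B at 0x0a = c56e67
  after D2: wrote 6B at 0x0b = 411387ebc56e
  after D3: wrote 2B at 0x18 = c56e
query mem[0x06]=0x13, mem[0x0b]=0x41, mem[0x19]=0x6e, mem[0x0f]=0xc5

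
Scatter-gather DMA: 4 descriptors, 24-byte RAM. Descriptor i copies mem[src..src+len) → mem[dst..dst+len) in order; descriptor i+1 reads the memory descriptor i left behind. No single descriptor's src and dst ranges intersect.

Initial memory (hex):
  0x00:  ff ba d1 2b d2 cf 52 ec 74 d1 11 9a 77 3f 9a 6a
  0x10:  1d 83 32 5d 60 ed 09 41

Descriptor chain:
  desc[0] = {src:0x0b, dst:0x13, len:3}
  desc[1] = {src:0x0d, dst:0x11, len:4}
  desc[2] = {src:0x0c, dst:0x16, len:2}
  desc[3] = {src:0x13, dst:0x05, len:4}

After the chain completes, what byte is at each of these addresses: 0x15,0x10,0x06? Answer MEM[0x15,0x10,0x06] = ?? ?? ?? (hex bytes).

  after D0: wrote 3B at 0x13 = 9a773f
  after D1: wrote 4B at 0x11 = 3f9a6a1d
  after D2: wrote 2B at 0x16 = 773f
  after D3: wrote 4B at 0x05 = 6a1d3f77
query mem[0x15]=0x3f, mem[0x10]=0x1d, mem[0x06]=0x1d

MEM[0x15,0x10,0x06] = 3f 1d 1d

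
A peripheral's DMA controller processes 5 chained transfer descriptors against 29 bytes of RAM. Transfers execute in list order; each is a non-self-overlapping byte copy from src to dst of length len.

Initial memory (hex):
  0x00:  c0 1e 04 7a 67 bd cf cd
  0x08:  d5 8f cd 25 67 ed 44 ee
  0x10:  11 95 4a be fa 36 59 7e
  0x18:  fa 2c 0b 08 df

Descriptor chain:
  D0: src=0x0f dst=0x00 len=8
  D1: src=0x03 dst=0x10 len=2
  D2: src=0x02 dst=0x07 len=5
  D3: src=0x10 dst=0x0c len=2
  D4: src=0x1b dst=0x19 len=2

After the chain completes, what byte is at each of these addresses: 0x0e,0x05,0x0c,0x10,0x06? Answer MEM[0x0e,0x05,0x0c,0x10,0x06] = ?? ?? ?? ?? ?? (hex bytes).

MEM[0x0e,0x05,0x0c,0x10,0x06] = 44 fa 4a 4a 36

[0] 0x0f->0x00 len=8 : ee 11 95 4a be fa 36 59
[1] 0x03->0x10 len=2 : 4a be
[2] 0x02->0x07 len=5 : 95 4a be fa 36
[3] 0x10->0x0c len=2 : 4a be
[4] 0x1b->0x19 len=2 : 08 df
query mem[0x0e]=0x44, mem[0x05]=0xfa, mem[0x0c]=0x4a, mem[0x10]=0x4a, mem[0x06]=0x36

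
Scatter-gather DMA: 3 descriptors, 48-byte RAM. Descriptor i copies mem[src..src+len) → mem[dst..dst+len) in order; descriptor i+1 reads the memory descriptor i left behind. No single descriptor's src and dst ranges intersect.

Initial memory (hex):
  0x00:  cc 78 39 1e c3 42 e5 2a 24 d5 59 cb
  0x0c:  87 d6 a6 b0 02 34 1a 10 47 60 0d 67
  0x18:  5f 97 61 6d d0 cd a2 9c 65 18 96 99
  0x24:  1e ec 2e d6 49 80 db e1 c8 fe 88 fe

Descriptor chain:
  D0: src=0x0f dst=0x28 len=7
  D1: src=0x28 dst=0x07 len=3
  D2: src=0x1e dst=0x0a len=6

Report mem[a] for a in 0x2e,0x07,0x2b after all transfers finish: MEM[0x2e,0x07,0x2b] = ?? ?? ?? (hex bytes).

#0 dst[0x28+7] := {0xb0,0x02,0x34,0x1a,0x10,0x47,0x60}
#1 dst[0x07+3] := {0xb0,0x02,0x34}
#2 dst[0x0a+6] := {0xa2,0x9c,0x65,0x18,0x96,0x99}
query mem[0x2e]=0x60, mem[0x07]=0xb0, mem[0x2b]=0x1a

MEM[0x2e,0x07,0x2b] = 60 b0 1a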